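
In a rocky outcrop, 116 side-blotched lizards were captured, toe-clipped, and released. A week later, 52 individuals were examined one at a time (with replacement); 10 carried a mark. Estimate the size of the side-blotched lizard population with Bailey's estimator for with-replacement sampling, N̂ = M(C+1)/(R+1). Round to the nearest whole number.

N̂ = 116·(52+1)/(10+1) = 116·53/11 = 6148/11 ≈ 558.9 → 559

N ≈ 559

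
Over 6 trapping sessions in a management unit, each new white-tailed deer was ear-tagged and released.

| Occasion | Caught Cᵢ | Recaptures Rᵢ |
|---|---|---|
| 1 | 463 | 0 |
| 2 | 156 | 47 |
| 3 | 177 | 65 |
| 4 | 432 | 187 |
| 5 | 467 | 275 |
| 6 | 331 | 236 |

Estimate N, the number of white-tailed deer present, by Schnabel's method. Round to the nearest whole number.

N ≈ 1573

Marked at large before each occasion: Mᵢ = Σⱼ<ᵢ (Cⱼ − Rⱼ) → M1=0, M2=463, M3=572, M4=684, M5=929, M6=1121
Σ MᵢCᵢ = 0·463 + 463·156 + 572·177 + 684·432 + 929·467 + 1121·331 = 0 + 72228 + 101244 + 295488 + 433843 + 371051 = 1273854
Σ Rᵢ = 0 + 47 + 65 + 187 + 275 + 236 = 810
N̂ = 1273854 / 810 ≈ 1572.7 → 1573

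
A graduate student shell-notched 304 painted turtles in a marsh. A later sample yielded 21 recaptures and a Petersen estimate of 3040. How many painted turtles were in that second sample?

C = 210

From N = M·C/R: C = N·R / M = 3040·21 / 304 = 63840 / 304 = 210.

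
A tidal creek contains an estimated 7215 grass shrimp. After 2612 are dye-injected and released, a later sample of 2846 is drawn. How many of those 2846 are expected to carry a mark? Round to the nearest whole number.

expected recaptures ≈ 1030

Expected recaptures E[R] = M·C / N.
E[R] = 2612 × 2846 / 7215 = 7433752 / 7215 ≈ 1030.3 → 1030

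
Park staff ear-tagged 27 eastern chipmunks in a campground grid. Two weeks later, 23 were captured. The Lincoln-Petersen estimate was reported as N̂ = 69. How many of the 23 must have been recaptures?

From N = M·C/R: R = M·C / N = 27·23 / 69 = 621 / 69 = 9.

R = 9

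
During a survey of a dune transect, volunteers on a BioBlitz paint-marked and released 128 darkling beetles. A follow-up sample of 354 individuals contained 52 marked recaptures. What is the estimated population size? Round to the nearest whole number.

N = (128 × 354) / 52 = 45312 / 52 ≈ 871.4 → 871

N ≈ 871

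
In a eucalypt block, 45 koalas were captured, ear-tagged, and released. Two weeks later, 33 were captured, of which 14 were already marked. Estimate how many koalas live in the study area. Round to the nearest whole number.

N ≈ 106

N = (45 × 33) / 14 = 1485 / 14 ≈ 106.1 → 106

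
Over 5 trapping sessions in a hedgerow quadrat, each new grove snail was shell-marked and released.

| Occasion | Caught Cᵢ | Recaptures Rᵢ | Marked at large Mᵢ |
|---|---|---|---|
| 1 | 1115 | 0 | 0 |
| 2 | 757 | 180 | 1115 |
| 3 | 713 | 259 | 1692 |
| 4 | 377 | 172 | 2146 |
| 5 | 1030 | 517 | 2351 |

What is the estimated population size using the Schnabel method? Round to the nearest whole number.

Σ MᵢCᵢ = 0·1115 + 1115·757 + 1692·713 + 2146·377 + 2351·1030 = 0 + 844055 + 1206396 + 809042 + 2421530 = 5281023
Σ Rᵢ = 0 + 180 + 259 + 172 + 517 = 1128
N̂ = 5281023 / 1128 ≈ 4681.8 → 4682

N ≈ 4682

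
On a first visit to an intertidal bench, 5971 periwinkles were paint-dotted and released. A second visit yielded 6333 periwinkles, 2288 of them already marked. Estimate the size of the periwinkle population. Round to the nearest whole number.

N = (5971 × 6333) / 2288 = 37814343 / 2288 ≈ 16527.2 → 16527

N ≈ 16,527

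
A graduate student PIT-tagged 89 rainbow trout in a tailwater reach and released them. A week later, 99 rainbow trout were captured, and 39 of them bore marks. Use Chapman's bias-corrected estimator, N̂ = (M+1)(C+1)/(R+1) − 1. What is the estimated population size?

N = 224

N̂ = (89+1)(99+1)/(39+1) − 1 = 90·100/40 − 1
= 9000/40 − 1 = 225 − 1 = 224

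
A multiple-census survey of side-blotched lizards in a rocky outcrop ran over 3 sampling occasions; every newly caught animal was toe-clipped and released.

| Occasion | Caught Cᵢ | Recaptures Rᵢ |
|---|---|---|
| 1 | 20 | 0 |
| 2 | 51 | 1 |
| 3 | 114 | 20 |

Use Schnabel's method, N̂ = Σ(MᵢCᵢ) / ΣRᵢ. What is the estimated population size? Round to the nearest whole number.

Marked at large before each occasion: Mᵢ = Σⱼ<ᵢ (Cⱼ − Rⱼ) → M1=0, M2=20, M3=70
Σ MᵢCᵢ = 0·20 + 20·51 + 70·114 = 0 + 1020 + 7980 = 9000
Σ Rᵢ = 0 + 1 + 20 = 21
N̂ = 9000 / 21 ≈ 428.6 → 429

N ≈ 429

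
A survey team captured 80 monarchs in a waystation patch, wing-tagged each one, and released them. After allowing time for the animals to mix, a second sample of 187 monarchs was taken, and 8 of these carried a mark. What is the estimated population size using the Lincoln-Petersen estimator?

If marked individuals mix randomly, R/C ≈ M/N, giving N ≈ M·C/R.
N = (80 × 187) / 8 = 14960 / 8 = 1870

N = 1870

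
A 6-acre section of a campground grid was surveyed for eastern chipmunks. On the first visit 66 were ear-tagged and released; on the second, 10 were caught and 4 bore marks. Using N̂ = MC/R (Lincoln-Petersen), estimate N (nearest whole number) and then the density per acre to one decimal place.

N̂ = 66·10/4 = 660/4 = 165
Density = N̂ / area = 165 / 6 ≈ 27.50 → 27.5 per acre

density ≈ 27.5 eastern chipmunks per acre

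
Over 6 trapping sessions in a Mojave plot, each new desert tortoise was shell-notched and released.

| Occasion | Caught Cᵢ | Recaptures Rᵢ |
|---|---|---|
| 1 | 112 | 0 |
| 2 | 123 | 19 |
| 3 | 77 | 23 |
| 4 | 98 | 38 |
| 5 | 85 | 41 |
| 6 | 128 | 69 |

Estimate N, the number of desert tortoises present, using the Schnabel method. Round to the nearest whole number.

Marked at large before each occasion: Mᵢ = Σⱼ<ᵢ (Cⱼ − Rⱼ) → M1=0, M2=112, M3=216, M4=270, M5=330, M6=374
Σ MᵢCᵢ = 0·112 + 112·123 + 216·77 + 270·98 + 330·85 + 374·128 = 0 + 13776 + 16632 + 26460 + 28050 + 47872 = 132790
Σ Rᵢ = 0 + 19 + 23 + 38 + 41 + 69 = 190
N̂ = 132790 / 190 ≈ 698.9 → 699

N ≈ 699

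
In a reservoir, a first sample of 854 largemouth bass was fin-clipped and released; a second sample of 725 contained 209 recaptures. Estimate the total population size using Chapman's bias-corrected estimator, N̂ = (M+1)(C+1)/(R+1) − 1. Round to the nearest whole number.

N ≈ 2955

N̂ = (854+1)(725+1)/(209+1) − 1 = 855·726/210 − 1
= 620730/210 − 1 ≈ 2955.9 − 1 ≈ 2954.9 → 2955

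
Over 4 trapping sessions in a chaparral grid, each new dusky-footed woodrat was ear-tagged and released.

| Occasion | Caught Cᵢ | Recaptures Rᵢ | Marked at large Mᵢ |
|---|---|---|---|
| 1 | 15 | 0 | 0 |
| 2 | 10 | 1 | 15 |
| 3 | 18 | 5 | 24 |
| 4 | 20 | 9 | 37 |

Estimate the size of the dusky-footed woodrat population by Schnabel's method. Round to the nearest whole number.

Σ MᵢCᵢ = 0·15 + 15·10 + 24·18 + 37·20 = 0 + 150 + 432 + 740 = 1322
Σ Rᵢ = 0 + 1 + 5 + 9 = 15
N̂ = 1322 / 15 ≈ 88.1 → 88

N ≈ 88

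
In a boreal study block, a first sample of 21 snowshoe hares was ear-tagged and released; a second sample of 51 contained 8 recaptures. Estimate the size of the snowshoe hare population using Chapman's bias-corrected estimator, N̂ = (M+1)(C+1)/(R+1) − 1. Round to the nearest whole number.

N̂ = (21+1)(51+1)/(8+1) − 1 = 22·52/9 − 1
= 1144/9 − 1 ≈ 127.1 − 1 ≈ 126.1 → 126

N ≈ 126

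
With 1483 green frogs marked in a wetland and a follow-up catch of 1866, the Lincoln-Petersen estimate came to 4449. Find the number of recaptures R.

R = 622

From N = M·C/R: R = M·C / N = 1483·1866 / 4449 = 2767278 / 4449 = 622.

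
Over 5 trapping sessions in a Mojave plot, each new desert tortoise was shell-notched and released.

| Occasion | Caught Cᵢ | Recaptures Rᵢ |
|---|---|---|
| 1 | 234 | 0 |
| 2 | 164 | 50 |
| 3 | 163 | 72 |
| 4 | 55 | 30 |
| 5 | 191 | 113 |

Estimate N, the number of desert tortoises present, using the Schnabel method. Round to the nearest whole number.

N ≈ 784

Marked at large before each occasion: Mᵢ = Σⱼ<ᵢ (Cⱼ − Rⱼ) → M1=0, M2=234, M3=348, M4=439, M5=464
Σ MᵢCᵢ = 0·234 + 234·164 + 348·163 + 439·55 + 464·191 = 0 + 38376 + 56724 + 24145 + 88624 = 207869
Σ Rᵢ = 0 + 50 + 72 + 30 + 113 = 265
N̂ = 207869 / 265 ≈ 784.4 → 784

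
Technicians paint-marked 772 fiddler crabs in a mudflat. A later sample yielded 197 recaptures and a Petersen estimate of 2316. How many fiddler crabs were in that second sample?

C = 591

From N = M·C/R: C = N·R / M = 2316·197 / 772 = 456252 / 772 = 591.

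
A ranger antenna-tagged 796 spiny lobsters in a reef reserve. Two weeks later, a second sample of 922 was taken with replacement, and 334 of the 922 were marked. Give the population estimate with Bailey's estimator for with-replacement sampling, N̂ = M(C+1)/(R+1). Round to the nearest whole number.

N̂ = 796·(922+1)/(334+1) = 796·923/335 = 734708/335 ≈ 2193.2 → 2193

N ≈ 2193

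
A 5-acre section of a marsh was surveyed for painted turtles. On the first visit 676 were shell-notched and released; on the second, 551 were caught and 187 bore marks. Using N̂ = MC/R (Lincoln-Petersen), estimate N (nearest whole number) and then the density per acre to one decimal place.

density ≈ 398.4 painted turtles per acre

N̂ = 676·551/187 = 372476/187 ≈ 1991.9 → 1992
Density = N̂ / area = 1992 / 5 ≈ 398.40 → 398.4 per acre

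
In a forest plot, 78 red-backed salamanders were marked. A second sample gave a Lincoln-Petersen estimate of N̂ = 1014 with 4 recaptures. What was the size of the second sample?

C = 52

From N = M·C/R: C = N·R / M = 1014·4 / 78 = 4056 / 78 = 52.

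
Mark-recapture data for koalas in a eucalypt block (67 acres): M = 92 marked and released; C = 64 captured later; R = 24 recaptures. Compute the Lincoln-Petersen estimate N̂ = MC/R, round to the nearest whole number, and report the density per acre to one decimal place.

N̂ = 92·64/24 = 5888/24 ≈ 245.3 → 245
Density = N̂ / area = 245 / 67 ≈ 3.66 → 3.7 per acre

density ≈ 3.7 koalas per acre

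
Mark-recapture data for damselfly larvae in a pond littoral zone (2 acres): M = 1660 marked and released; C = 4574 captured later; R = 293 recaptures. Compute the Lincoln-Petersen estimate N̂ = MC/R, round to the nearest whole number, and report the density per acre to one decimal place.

density ≈ 12957.0 damselfly larvae per acre

N̂ = 1660·4574/293 = 7592840/293 ≈ 25914.1 → 25914
Density = N̂ / area = 25914 / 2 = 12957.0 per acre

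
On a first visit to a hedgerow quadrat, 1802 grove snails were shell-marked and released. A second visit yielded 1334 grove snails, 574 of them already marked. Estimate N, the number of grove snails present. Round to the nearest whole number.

Lincoln-Petersen assumes M/N = R/C, so N = M·C / R.
N = (1802 × 1334) / 574 = 2403868 / 574 ≈ 4187.9 → 4188

N ≈ 4188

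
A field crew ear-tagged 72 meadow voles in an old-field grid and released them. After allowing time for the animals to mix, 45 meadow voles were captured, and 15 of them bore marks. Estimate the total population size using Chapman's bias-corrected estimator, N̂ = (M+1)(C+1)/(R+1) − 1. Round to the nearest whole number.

N̂ = (72+1)(45+1)/(15+1) − 1 = 73·46/16 − 1
= 3358/16 − 1 ≈ 209.9 − 1 ≈ 208.9 → 209

N ≈ 209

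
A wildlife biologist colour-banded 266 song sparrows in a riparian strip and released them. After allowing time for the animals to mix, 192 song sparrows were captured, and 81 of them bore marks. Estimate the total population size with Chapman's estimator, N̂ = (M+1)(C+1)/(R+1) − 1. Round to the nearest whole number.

N ≈ 627

N̂ = (266+1)(192+1)/(81+1) − 1 = 267·193/82 − 1
= 51531/82 − 1 ≈ 628.4 − 1 ≈ 627.4 → 627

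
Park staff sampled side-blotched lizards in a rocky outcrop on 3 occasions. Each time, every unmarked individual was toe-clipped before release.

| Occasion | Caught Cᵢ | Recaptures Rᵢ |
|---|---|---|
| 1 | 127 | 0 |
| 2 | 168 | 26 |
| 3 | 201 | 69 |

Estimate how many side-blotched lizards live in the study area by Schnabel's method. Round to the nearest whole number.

N ≈ 794

Marked at large before each occasion: Mᵢ = Σⱼ<ᵢ (Cⱼ − Rⱼ) → M1=0, M2=127, M3=269
Σ MᵢCᵢ = 0·127 + 127·168 + 269·201 = 0 + 21336 + 54069 = 75405
Σ Rᵢ = 0 + 26 + 69 = 95
N̂ = 75405 / 95 ≈ 793.7 → 794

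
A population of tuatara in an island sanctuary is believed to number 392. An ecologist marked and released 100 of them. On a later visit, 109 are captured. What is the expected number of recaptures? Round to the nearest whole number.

The marked fraction of the population is 100/392, so in a sample of 109 expect C·(M/N) marked.
E[R] = 100 × 109 / 392 = 10900 / 392 ≈ 27.8 → 28

expected recaptures ≈ 28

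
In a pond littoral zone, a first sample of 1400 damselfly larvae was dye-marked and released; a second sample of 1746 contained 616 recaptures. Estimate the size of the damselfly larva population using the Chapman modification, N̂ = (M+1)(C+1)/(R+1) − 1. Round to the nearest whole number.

N ≈ 3966

N̂ = (1400+1)(1746+1)/(616+1) − 1 = 1401·1747/617 − 1
= 2447547/617 − 1 ≈ 3966.9 − 1 ≈ 3965.9 → 3966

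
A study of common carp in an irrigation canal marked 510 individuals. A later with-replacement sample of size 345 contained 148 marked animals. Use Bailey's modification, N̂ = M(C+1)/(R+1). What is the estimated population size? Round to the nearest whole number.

N ≈ 1184

N̂ = 510·(345+1)/(148+1) = 510·346/149 = 176460/149 ≈ 1184.3 → 1184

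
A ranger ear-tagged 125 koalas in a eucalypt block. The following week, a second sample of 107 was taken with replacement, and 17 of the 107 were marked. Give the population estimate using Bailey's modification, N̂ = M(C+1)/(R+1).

N̂ = 125·(107+1)/(17+1) = 125·108/18 = 13500/18 = 750

N = 750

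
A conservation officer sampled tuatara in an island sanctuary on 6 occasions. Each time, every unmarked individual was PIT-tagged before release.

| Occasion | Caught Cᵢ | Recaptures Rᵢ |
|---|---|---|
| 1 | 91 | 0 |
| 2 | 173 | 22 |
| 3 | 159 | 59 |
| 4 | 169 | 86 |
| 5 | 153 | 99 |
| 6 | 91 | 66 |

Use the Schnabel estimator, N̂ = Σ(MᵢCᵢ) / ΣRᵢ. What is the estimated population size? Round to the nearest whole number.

N ≈ 665

Marked at large before each occasion: Mᵢ = Σⱼ<ᵢ (Cⱼ − Rⱼ) → M1=0, M2=91, M3=242, M4=342, M5=425, M6=479
Σ MᵢCᵢ = 0·91 + 91·173 + 242·159 + 342·169 + 425·153 + 479·91 = 0 + 15743 + 38478 + 57798 + 65025 + 43589 = 220633
Σ Rᵢ = 0 + 22 + 59 + 86 + 99 + 66 = 332
N̂ = 220633 / 332 ≈ 664.6 → 665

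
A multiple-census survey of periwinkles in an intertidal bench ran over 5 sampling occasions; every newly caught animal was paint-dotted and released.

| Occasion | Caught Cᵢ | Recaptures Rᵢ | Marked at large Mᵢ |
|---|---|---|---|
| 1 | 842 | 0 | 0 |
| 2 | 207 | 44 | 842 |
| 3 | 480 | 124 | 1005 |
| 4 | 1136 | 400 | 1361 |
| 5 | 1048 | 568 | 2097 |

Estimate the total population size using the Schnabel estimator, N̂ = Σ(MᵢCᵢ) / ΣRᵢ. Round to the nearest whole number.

N ≈ 3874

Σ MᵢCᵢ = 0·842 + 842·207 + 1005·480 + 1361·1136 + 2097·1048 = 0 + 174294 + 482400 + 1546096 + 2197656 = 4400446
Σ Rᵢ = 0 + 44 + 124 + 400 + 568 = 1136
N̂ = 4400446 / 1136 ≈ 3873.6 → 3874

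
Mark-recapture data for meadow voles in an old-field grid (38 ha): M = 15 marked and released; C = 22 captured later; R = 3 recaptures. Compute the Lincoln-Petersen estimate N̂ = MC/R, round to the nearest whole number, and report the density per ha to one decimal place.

density ≈ 2.9 meadow voles per ha

N̂ = 15·22/3 = 330/3 = 110
Density = N̂ / area = 110 / 38 ≈ 2.89 → 2.9 per ha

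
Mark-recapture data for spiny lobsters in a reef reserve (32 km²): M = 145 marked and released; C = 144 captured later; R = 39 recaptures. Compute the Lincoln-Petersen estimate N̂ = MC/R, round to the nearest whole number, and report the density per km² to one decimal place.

N̂ = 145·144/39 = 20880/39 ≈ 535.4 → 535
Density = N̂ / area = 535 / 32 ≈ 16.72 → 16.7 per km²

density ≈ 16.7 spiny lobsters per km²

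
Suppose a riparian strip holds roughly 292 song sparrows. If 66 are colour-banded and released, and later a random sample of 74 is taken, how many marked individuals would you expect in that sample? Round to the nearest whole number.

expected recaptures ≈ 17

The marked fraction of the population is 66/292, so in a sample of 74 expect C·(M/N) marked.
E[R] = 66 × 74 / 292 = 4884 / 292 ≈ 16.7 → 17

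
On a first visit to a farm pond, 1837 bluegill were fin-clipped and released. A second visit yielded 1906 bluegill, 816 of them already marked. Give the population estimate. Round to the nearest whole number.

N ≈ 4291

N = (1837 × 1906) / 816 = 3501322 / 816 ≈ 4290.8 → 4291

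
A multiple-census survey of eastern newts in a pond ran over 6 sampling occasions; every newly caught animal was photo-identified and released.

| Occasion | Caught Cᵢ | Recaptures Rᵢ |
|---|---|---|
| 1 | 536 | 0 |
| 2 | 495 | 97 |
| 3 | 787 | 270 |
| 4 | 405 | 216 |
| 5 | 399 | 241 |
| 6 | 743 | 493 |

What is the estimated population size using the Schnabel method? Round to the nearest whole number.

Marked at large before each occasion: Mᵢ = Σⱼ<ᵢ (Cⱼ − Rⱼ) → M1=0, M2=536, M3=934, M4=1451, M5=1640, M6=1798
Σ MᵢCᵢ = 0·536 + 536·495 + 934·787 + 1451·405 + 1640·399 + 1798·743 = 0 + 265320 + 735058 + 587655 + 654360 + 1335914 = 3578307
Σ Rᵢ = 0 + 97 + 270 + 216 + 241 + 493 = 1317
N̂ = 3578307 / 1317 ≈ 2717.0 → 2717

N ≈ 2717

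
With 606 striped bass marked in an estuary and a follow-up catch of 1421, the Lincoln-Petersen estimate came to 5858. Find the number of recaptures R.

R = 147

From N = M·C/R: R = M·C / N = 606·1421 / 5858 = 861126 / 5858 = 147.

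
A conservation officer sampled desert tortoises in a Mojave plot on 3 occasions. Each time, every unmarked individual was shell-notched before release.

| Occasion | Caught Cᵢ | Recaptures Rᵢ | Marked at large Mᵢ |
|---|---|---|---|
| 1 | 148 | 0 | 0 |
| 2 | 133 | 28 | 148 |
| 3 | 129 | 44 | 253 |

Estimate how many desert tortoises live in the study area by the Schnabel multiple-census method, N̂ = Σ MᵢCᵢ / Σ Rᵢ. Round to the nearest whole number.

Σ MᵢCᵢ = 0·148 + 148·133 + 253·129 = 0 + 19684 + 32637 = 52321
Σ Rᵢ = 0 + 28 + 44 = 72
N̂ = 52321 / 72 ≈ 726.7 → 727

N ≈ 727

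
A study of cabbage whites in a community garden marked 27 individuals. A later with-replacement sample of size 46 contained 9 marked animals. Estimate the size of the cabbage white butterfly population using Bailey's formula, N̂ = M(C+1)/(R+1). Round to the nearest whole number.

N ≈ 127

N̂ = 27·(46+1)/(9+1) = 27·47/10 = 1269/10 ≈ 126.9 → 127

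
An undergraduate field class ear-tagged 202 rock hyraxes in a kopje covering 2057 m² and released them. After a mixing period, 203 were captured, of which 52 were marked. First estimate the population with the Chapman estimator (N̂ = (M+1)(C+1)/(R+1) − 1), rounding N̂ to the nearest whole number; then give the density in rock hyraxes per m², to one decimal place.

N̂ = 203·204/53 − 1 = 41412/53 − 1 ≈ 780.4 → 780
Density = N̂ / area = 780 / 2057 ≈ 0.38 → 0.4 per m²

density ≈ 0.4 rock hyraxes per m²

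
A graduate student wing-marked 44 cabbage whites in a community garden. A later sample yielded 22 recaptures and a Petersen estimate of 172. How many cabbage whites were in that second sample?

From N = M·C/R: C = N·R / M = 172·22 / 44 = 3784 / 44 = 86.

C = 86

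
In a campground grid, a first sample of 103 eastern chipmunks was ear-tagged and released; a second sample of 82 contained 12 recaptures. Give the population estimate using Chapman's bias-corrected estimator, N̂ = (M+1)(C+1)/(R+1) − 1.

N̂ = (103+1)(82+1)/(12+1) − 1 = 104·83/13 − 1
= 8632/13 − 1 = 664 − 1 = 663

N = 663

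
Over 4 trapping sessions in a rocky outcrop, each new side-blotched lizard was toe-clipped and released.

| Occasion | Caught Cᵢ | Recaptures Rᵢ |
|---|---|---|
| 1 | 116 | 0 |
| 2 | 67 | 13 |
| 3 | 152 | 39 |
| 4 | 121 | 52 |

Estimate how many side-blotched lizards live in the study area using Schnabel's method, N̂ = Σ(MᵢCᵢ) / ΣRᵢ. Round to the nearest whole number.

Marked at large before each occasion: Mᵢ = Σⱼ<ᵢ (Cⱼ − Rⱼ) → M1=0, M2=116, M3=170, M4=283
Σ MᵢCᵢ = 0·116 + 116·67 + 170·152 + 283·121 = 0 + 7772 + 25840 + 34243 = 67855
Σ Rᵢ = 0 + 13 + 39 + 52 = 104
N̂ = 67855 / 104 ≈ 652.45 → 652

N ≈ 652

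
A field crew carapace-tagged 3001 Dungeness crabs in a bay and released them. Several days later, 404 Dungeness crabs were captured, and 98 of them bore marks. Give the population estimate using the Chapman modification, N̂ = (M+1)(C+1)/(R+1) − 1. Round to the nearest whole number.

N̂ = (3001+1)(404+1)/(98+1) − 1 = 3002·405/99 − 1
= 1215810/99 − 1 ≈ 12280.9 − 1 ≈ 12279.9 → 12280

N ≈ 12,280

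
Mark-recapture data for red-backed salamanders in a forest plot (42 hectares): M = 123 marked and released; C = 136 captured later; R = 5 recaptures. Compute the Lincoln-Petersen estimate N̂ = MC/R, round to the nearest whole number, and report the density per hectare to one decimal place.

density ≈ 79.7 red-backed salamanders per hectare

N̂ = 123·136/5 = 16728/5 ≈ 3345.6 → 3346
Density = N̂ / area = 3346 / 42 ≈ 79.67 → 79.7 per hectare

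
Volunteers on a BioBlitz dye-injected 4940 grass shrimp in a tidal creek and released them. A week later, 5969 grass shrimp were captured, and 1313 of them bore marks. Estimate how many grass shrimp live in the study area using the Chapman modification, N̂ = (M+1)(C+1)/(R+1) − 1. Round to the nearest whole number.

N̂ = (4940+1)(5969+1)/(1313+1) − 1 = 4941·5970/1314 − 1
= 29497770/1314 − 1 ≈ 22448.8 − 1 ≈ 22447.8 → 22448

N ≈ 22,448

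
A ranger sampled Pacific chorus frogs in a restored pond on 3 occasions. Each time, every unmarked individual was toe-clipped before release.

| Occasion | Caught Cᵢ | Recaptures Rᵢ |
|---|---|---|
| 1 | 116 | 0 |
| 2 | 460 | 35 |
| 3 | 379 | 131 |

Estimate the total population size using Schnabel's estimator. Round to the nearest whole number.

N ≈ 1557

Marked at large before each occasion: Mᵢ = Σⱼ<ᵢ (Cⱼ − Rⱼ) → M1=0, M2=116, M3=541
Σ MᵢCᵢ = 0·116 + 116·460 + 541·379 = 0 + 53360 + 205039 = 258399
Σ Rᵢ = 0 + 35 + 131 = 166
N̂ = 258399 / 166 ≈ 1556.6 → 1557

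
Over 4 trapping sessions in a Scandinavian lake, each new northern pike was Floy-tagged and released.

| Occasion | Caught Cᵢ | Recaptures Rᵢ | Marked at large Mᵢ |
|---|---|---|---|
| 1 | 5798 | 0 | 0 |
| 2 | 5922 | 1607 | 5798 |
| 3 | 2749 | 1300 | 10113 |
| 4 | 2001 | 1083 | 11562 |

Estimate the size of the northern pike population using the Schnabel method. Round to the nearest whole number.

N ≈ 21,371

Σ MᵢCᵢ = 0·5798 + 5798·5922 + 10113·2749 + 11562·2001 = 0 + 34335756 + 27800637 + 23135562 = 85271955
Σ Rᵢ = 0 + 1607 + 1300 + 1083 = 3990
N̂ = 85271955 / 3990 ≈ 21371.4 → 21371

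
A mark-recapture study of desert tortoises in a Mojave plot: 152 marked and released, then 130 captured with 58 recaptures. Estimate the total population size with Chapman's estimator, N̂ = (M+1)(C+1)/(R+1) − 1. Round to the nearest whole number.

N ≈ 339

N̂ = (152+1)(130+1)/(58+1) − 1 = 153·131/59 − 1
= 20043/59 − 1 ≈ 339.7 − 1 ≈ 338.7 → 339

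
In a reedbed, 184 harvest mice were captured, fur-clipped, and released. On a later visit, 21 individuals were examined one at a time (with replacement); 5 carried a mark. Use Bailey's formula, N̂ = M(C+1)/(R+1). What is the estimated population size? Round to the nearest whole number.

N ≈ 675

N̂ = 184·(21+1)/(5+1) = 184·22/6 = 4048/6 ≈ 674.7 → 675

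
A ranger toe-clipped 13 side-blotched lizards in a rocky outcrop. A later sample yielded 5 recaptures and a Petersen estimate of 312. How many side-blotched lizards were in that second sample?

C = 120

From N = M·C/R: C = N·R / M = 312·5 / 13 = 1560 / 13 = 120.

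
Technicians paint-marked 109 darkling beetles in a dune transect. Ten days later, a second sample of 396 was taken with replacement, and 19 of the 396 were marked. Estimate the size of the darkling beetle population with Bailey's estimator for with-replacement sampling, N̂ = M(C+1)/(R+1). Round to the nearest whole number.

N ≈ 2164

N̂ = 109·(396+1)/(19+1) = 109·397/20 = 43273/20 ≈ 2163.7 → 2164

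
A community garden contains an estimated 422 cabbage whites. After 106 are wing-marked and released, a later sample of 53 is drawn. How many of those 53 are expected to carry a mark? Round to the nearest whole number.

expected recaptures ≈ 13

Expected recaptures E[R] = M·C / N.
E[R] = 106 × 53 / 422 = 5618 / 422 ≈ 13.3 → 13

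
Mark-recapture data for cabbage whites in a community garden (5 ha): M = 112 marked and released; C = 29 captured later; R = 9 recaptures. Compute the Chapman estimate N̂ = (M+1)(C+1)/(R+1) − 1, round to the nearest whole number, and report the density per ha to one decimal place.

density ≈ 67.6 cabbage whites per ha

N̂ = 113·30/10 − 1 = 3390/10 − 1 = 338
Density = N̂ / area = 338 / 5 ≈ 67.60 → 67.6 per ha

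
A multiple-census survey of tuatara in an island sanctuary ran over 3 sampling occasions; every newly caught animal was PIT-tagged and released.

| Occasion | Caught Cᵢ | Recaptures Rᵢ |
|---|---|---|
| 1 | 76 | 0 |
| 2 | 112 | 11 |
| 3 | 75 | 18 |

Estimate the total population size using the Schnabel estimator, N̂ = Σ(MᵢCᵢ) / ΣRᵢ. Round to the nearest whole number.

Marked at large before each occasion: Mᵢ = Σⱼ<ᵢ (Cⱼ − Rⱼ) → M1=0, M2=76, M3=177
Σ MᵢCᵢ = 0·76 + 76·112 + 177·75 = 0 + 8512 + 13275 = 21787
Σ Rᵢ = 0 + 11 + 18 = 29
N̂ = 21787 / 29 ≈ 751.3 → 751

N ≈ 751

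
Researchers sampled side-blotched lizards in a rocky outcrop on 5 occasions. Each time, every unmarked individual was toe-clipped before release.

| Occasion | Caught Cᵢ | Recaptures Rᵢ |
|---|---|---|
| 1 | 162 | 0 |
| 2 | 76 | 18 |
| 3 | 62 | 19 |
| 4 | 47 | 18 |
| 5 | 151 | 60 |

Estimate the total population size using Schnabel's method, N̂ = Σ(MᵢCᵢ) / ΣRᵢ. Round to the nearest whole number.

Marked at large before each occasion: Mᵢ = Σⱼ<ᵢ (Cⱼ − Rⱼ) → M1=0, M2=162, M3=220, M4=263, M5=292
Σ MᵢCᵢ = 0·162 + 162·76 + 220·62 + 263·47 + 292·151 = 0 + 12312 + 13640 + 12361 + 44092 = 82405
Σ Rᵢ = 0 + 18 + 19 + 18 + 60 = 115
N̂ = 82405 / 115 ≈ 716.6 → 717

N ≈ 717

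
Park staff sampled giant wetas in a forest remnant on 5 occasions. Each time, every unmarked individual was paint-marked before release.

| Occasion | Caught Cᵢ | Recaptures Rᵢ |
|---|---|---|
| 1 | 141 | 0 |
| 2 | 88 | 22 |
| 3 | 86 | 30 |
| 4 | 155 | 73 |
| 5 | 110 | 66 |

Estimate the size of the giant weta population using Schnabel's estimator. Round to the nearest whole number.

N ≈ 570

Marked at large before each occasion: Mᵢ = Σⱼ<ᵢ (Cⱼ − Rⱼ) → M1=0, M2=141, M3=207, M4=263, M5=345
Σ MᵢCᵢ = 0·141 + 141·88 + 207·86 + 263·155 + 345·110 = 0 + 12408 + 17802 + 40765 + 37950 = 108925
Σ Rᵢ = 0 + 22 + 30 + 73 + 66 = 191
N̂ = 108925 / 191 ≈ 570.3 → 570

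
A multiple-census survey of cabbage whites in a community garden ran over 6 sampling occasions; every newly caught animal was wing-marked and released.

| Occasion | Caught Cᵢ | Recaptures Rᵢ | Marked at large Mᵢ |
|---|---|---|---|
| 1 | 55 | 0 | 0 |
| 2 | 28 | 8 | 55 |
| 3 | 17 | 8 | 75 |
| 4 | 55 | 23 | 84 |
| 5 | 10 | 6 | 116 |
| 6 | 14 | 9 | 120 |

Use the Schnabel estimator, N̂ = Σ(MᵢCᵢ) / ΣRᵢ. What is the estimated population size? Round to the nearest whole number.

Σ MᵢCᵢ = 0·55 + 55·28 + 75·17 + 84·55 + 116·10 + 120·14 = 0 + 1540 + 1275 + 4620 + 1160 + 1680 = 10275
Σ Rᵢ = 0 + 8 + 8 + 23 + 6 + 9 = 54
N̂ = 10275 / 54 ≈ 190.3 → 190

N ≈ 190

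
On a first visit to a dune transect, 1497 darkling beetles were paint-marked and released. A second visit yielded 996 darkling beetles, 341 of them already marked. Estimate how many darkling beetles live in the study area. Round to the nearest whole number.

N ≈ 4372

Lincoln-Petersen assumes M/N = R/C, so N = M·C / R.
N = (1497 × 996) / 341 = 1491012 / 341 ≈ 4372.47 → 4372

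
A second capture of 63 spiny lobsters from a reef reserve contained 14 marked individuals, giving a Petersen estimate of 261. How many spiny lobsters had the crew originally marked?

M = 58

From N = M·C/R: M = N·R / C = 261·14 / 63 = 3654 / 63 = 58.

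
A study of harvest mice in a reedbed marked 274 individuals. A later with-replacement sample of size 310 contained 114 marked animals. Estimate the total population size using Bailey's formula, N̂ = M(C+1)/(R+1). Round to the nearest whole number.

N̂ = 274·(310+1)/(114+1) = 274·311/115 = 85214/115 ≈ 741.0 → 741

N ≈ 741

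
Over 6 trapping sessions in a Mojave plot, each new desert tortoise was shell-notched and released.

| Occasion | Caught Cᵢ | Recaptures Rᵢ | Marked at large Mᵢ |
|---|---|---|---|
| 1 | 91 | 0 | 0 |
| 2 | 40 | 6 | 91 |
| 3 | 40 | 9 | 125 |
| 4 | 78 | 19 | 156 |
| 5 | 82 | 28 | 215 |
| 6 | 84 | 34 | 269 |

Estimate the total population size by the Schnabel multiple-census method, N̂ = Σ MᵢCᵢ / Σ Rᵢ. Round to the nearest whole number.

Σ MᵢCᵢ = 0·91 + 91·40 + 125·40 + 156·78 + 215·82 + 269·84 = 0 + 3640 + 5000 + 12168 + 17630 + 22596 = 61034
Σ Rᵢ = 0 + 6 + 9 + 19 + 28 + 34 = 96
N̂ = 61034 / 96 ≈ 635.8 → 636

N ≈ 636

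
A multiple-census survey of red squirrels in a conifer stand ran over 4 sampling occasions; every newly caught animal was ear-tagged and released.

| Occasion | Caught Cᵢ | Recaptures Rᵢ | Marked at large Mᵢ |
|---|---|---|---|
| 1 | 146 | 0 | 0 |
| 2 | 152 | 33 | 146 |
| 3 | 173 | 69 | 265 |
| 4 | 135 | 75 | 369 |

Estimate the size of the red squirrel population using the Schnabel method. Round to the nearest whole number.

Σ MᵢCᵢ = 0·146 + 146·152 + 265·173 + 369·135 = 0 + 22192 + 45845 + 49815 = 117852
Σ Rᵢ = 0 + 33 + 69 + 75 = 177
N̂ = 117852 / 177 ≈ 665.8 → 666

N ≈ 666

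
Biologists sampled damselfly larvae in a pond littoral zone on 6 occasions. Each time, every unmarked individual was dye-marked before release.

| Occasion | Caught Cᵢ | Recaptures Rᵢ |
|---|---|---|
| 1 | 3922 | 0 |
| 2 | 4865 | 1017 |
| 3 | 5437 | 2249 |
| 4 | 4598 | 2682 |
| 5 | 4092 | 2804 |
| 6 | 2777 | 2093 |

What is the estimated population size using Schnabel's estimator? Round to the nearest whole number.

Marked at large before each occasion: Mᵢ = Σⱼ<ᵢ (Cⱼ − Rⱼ) → M1=0, M2=3922, M3=7770, M4=10958, M5=12874, M6=14162
Σ MᵢCᵢ = 0·3922 + 3922·4865 + 7770·5437 + 10958·4598 + 12874·4092 + 14162·2777 = 0 + 19080530 + 42245490 + 50384884 + 52680408 + 39327874 = 203719186
Σ Rᵢ = 0 + 1017 + 2249 + 2682 + 2804 + 2093 = 10845
N̂ = 203719186 / 10845 ≈ 18784.6 → 18785

N ≈ 18,785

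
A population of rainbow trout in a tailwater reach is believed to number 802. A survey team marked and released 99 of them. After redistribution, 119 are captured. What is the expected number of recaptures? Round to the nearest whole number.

expected recaptures ≈ 15

Expected recaptures E[R] = M·C / N.
E[R] = 99 × 119 / 802 = 11781 / 802 ≈ 14.7 → 15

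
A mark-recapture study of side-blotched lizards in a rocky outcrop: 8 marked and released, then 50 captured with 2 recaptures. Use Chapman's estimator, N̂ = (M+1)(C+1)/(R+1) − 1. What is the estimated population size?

N̂ = (8+1)(50+1)/(2+1) − 1 = 9·51/3 − 1
= 459/3 − 1 = 153 − 1 = 152

N = 152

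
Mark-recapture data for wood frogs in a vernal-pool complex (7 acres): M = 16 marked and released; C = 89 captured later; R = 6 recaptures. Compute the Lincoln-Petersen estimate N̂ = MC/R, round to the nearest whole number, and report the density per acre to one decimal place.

density ≈ 33.9 wood frogs per acre

N̂ = 16·89/6 = 1424/6 ≈ 237.3 → 237
Density = N̂ / area = 237 / 7 ≈ 33.86 → 33.9 per acre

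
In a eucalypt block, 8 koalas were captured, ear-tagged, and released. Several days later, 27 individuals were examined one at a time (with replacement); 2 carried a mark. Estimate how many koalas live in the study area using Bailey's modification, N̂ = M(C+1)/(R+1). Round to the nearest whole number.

N̂ = 8·(27+1)/(2+1) = 8·28/3 = 224/3 ≈ 74.7 → 75

N ≈ 75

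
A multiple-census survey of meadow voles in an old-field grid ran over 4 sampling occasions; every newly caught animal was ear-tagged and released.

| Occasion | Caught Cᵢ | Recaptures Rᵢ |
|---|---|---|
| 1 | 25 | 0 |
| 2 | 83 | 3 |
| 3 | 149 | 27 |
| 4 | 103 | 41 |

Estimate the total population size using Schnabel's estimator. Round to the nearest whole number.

Marked at large before each occasion: Mᵢ = Σⱼ<ᵢ (Cⱼ − Rⱼ) → M1=0, M2=25, M3=105, M4=227
Σ MᵢCᵢ = 0·25 + 25·83 + 105·149 + 227·103 = 0 + 2075 + 15645 + 23381 = 41101
Σ Rᵢ = 0 + 3 + 27 + 41 = 71
N̂ = 41101 / 71 ≈ 578.9 → 579

N ≈ 579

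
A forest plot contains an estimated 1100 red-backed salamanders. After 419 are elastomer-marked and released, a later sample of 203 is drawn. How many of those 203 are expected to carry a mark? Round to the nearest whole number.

expected recaptures ≈ 77

The marked fraction of the population is 419/1100, so in a sample of 203 expect C·(M/N) marked.
E[R] = 419 × 203 / 1100 = 85057 / 1100 ≈ 77.3 → 77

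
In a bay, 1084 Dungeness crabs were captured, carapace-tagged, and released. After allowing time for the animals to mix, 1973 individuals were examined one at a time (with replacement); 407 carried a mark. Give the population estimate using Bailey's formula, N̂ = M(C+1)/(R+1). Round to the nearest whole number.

N̂ = 1084·(1973+1)/(407+1) = 1084·1974/408 = 2139816/408 ≈ 5244.6 → 5245

N ≈ 5245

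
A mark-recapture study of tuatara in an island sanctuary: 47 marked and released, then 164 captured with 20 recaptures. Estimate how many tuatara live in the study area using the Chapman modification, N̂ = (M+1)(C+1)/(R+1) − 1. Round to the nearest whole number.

N̂ = (47+1)(164+1)/(20+1) − 1 = 48·165/21 − 1
= 7920/21 − 1 ≈ 377.1 − 1 ≈ 376.1 → 376

N ≈ 376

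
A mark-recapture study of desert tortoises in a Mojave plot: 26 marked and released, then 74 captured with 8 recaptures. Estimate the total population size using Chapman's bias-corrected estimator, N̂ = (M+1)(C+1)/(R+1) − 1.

N = 224

N̂ = (26+1)(74+1)/(8+1) − 1 = 27·75/9 − 1
= 2025/9 − 1 = 225 − 1 = 224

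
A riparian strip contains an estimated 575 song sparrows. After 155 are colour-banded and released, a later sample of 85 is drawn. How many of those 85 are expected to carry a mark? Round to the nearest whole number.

Expected recaptures E[R] = M·C / N.
E[R] = 155 × 85 / 575 = 13175 / 575 ≈ 22.9 → 23

expected recaptures ≈ 23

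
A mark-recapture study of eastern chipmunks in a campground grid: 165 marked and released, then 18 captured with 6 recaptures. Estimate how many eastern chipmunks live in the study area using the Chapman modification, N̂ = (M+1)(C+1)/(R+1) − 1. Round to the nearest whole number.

N ≈ 450

N̂ = (165+1)(18+1)/(6+1) − 1 = 166·19/7 − 1
= 3154/7 − 1 ≈ 450.6 − 1 ≈ 449.6 → 450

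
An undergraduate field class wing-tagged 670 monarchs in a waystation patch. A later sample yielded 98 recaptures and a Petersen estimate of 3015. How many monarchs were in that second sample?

From N = M·C/R: C = N·R / M = 3015·98 / 670 = 295470 / 670 = 441.

C = 441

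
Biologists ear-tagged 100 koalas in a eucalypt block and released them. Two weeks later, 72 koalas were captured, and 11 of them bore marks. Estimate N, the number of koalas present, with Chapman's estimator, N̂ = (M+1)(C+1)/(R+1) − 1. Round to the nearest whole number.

N ≈ 613

N̂ = (100+1)(72+1)/(11+1) − 1 = 101·73/12 − 1
= 7373/12 − 1 ≈ 614.4 − 1 ≈ 613.4 → 613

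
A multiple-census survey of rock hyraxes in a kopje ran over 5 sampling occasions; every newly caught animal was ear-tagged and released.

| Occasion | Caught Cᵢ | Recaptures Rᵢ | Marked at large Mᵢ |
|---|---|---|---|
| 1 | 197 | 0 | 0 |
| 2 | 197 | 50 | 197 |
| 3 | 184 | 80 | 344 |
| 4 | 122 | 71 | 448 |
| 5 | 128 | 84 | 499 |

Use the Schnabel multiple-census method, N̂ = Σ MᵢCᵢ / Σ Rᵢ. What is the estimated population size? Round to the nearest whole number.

N ≈ 774

Σ MᵢCᵢ = 0·197 + 197·197 + 344·184 + 448·122 + 499·128 = 0 + 38809 + 63296 + 54656 + 63872 = 220633
Σ Rᵢ = 0 + 50 + 80 + 71 + 84 = 285
N̂ = 220633 / 285 ≈ 774.2 → 774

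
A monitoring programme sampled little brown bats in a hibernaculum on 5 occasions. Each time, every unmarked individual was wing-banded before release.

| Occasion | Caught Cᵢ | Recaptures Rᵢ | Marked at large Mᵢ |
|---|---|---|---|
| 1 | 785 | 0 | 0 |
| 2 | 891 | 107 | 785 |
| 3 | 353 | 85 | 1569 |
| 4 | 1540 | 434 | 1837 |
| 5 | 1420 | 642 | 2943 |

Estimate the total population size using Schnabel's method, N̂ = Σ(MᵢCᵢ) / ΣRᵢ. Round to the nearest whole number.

N ≈ 6515

Σ MᵢCᵢ = 0·785 + 785·891 + 1569·353 + 1837·1540 + 2943·1420 = 0 + 699435 + 553857 + 2828980 + 4179060 = 8261332
Σ Rᵢ = 0 + 107 + 85 + 434 + 642 = 1268
N̂ = 8261332 / 1268 ≈ 6515.2 → 6515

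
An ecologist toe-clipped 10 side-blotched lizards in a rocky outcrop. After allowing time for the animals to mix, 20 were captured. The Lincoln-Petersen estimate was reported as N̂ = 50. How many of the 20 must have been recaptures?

From N = M·C/R: R = M·C / N = 10·20 / 50 = 200 / 50 = 4.

R = 4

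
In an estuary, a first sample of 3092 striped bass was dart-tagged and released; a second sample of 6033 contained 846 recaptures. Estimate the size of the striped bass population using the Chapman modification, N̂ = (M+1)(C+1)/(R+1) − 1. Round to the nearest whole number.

N̂ = (3092+1)(6033+1)/(846+1) − 1 = 3093·6034/847 − 1
= 18663162/847 − 1 ≈ 22034.4 − 1 ≈ 22033.4 → 22033

N ≈ 22,033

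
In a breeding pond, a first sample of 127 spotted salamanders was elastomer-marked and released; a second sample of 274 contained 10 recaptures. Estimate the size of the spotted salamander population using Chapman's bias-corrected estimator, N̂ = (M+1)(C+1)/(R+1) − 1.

N̂ = (127+1)(274+1)/(10+1) − 1 = 128·275/11 − 1
= 35200/11 − 1 = 3200 − 1 = 3199

N = 3199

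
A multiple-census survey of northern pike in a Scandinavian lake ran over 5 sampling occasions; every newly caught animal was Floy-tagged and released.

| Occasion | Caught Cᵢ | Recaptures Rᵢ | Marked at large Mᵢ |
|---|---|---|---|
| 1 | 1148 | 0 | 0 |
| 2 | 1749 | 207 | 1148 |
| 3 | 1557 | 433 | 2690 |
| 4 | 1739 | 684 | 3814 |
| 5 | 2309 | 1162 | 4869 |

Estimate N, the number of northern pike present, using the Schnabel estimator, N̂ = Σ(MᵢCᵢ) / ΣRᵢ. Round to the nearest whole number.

Σ MᵢCᵢ = 0·1148 + 1148·1749 + 2690·1557 + 3814·1739 + 4869·2309 = 0 + 2007852 + 4188330 + 6632546 + 11242521 = 24071249
Σ Rᵢ = 0 + 207 + 433 + 684 + 1162 = 2486
N̂ = 24071249 / 2486 ≈ 9682.7 → 9683

N ≈ 9683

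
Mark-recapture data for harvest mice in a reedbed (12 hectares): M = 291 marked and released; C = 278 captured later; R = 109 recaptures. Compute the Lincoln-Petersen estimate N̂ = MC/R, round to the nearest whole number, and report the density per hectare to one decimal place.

N̂ = 291·278/109 = 80898/109 ≈ 742.2 → 742
Density = N̂ / area = 742 / 12 ≈ 61.83 → 61.8 per hectare

density ≈ 61.8 harvest mice per hectare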